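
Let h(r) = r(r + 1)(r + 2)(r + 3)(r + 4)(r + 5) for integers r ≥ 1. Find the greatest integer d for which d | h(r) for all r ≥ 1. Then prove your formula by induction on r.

Computing the first values: h(1) = 720 and h(2) = 5040; gcd(720, 5040) = 720, so d ≤ 720.
We prove 720 | r(r + 1)(r + 2)(r + 3)(r + 4)(r + 5) for all r ≥ 1 by induction on r.
Base case (r = 1): h(1) = 720 = 720·(1), so 720 | h(1).
Inductive step: assume the claim holds for r = i, i.e. 720 | h(i). Then
h(i+1) − h(i) = (i+1)·(i+2)·(i+3)·(i+4)·(i+5)·(i+6) − i·(i+1)·(i+2)·(i+3)·(i+4)·(i+5) = (i+1)·(i+2)·(i+3)·(i+4)·(i+5)·[(i+6) − i] = 6·(i+1)·(i+2)·(i+3)·(i+4)·(i+5). The product of 5 consecutive integers is divisible by (5)! = 120, so h(i+1) − h(i) is divisible by 6·120 = 720. By the inductive hypothesis 720 | h(i), hence 720 | h(i+1).
By induction, the statement is established for all r ≥ 1.
Therefore the largest such d is 720.

d = 720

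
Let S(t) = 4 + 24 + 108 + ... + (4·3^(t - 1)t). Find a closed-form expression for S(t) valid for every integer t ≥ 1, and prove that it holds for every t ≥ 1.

S(t) = 3^t(2t - 1) + 1

We claim S(t) = 3^t(2t - 1) + 1 for all t ≥ 1.
When t = 1: S(1) = 4, and the closed form gives 4. They agree.
For the inductive step, assume it holds for an arbitrary m ≥ 1, so S(m) = 3^m(2m - 1) + 1.
Then S(m+1) = S(m) + (4·3^m(m + 1)) = (3^m(2m - 1) + 1) + (4·3^m(m + 1)).
Simplifying, S(m+1) = 6·3^m·m + 3·3^m + 1 = 3^(m+1)(2(m+1) - 1) + 1,
which is the closed form with t = m+1.
Hence, by induction on t, the claim holds for every t ≥ 1.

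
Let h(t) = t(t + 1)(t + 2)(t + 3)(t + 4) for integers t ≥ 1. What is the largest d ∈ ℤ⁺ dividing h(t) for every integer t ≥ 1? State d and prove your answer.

d = 120

Computing the first values: h(1) = 120 and h(2) = 720; gcd(120, 720) = 120, so d ≤ 120.
We prove 120 | t(t + 1)(t + 2)(t + 3)(t + 4) for all t ≥ 1 by induction on t.
Base case (t = 1): h(1) = 120 = 120·(1), so 120 | h(1).
Inductive step: suppose the statement holds for some k ≥ 1, i.e. 120 | h(k). Then
h(k+1) − h(k) = (k+1)·(k+2)·(k+3)·(k+4)·(k+5) − k·(k+1)·(k+2)·(k+3)·(k+4) = (k+1)·(k+2)·(k+3)·(k+4)·[(k+5) − k] = 5·(k+1)·(k+2)·(k+3)·(k+4). The product of 4 consecutive integers is divisible by (4)! = 24, so h(k+1) − h(k) is divisible by 5·24 = 120. By the inductive hypothesis 120 | h(k), hence 120 | h(k+1).
By induction, the statement is established for all t ≥ 1.
Therefore the largest such d is 120.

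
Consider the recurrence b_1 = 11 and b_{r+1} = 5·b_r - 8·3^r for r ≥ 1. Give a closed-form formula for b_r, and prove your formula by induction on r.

b_r = 4·3^r - 5^(r - 1)

Computing the first terms: b_1 = 11, b_2 = 31, b_3 = 83. This suggests b_r = 4·3^r - 5^(r - 1).
Base case (r = 1): the formula gives 11 = 11 = b_1.
Inductive step: suppose the statement holds for some i ≥ 1, so b_i = 4·3^i - 5^(i - 1).
Then b_{i+1} = 5·b_i - 8·3^i = 5·(4·3^i - 5^(i - 1)) - 8·3^i = 4·3^(i + 1) - 5^i = 4·3^(i+1) - 5^((i+1) - 1),
which is the claimed formula at r = i+1.
Hence, by induction on r, the claim holds for every r ≥ 1.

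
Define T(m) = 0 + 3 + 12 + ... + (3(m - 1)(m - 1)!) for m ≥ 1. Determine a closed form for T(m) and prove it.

T(m) = 3m! - 3

We claim T(m) = 3m! - 3 for all m ≥ 1.
Base step (m = 1): T(1) = 0, and the closed form gives 0. They agree.
For the inductive step, assume it holds for an arbitrary i ≥ 1, so T(i) = 3i! - 3.
Then T(i+1) = T(i) + (3i·i!) = (3i! - 3) + (3i·i!).
Simplifying, T(i+1) = 3(i+1)! - 3,
which is the closed form with m = i+1.
By the principle of mathematical induction, the result holds for all m ≥ 1.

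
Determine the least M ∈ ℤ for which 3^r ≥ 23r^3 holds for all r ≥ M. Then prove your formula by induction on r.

At r = 8: 6561 < 11776, so the inequality fails and M ≥ 9. We prove 3^r ≥ 23r^3 for all r ≥ 9.
For the base case r = 9: 3^r = 19683 and 23r^3 = 16767, so 19683 ≥ 16767.
Inductive step: suppose the statement holds for some i ≥ 9, so 3^i ≥ 23i^3.
Then 3^(i + 1) = 3·(3^i) ≥ 3·(23i^3).
Also, for i ≥ 9 we have 3·(23i^3) ≥ 23(i+1)^3, since 3 ≥ (1 + 1/i)^3 for all i ≥ 9.
Combining, 3^(i + 1) ≥ 23(i+1)^3.
By induction, the statement is established for all r ≥ 9.
Hence the smallest such M is 9.

M = 9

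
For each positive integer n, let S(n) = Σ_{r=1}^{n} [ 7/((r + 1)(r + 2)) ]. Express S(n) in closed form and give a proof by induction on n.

We claim S(n) = 7n/(2(n + 2)) for all n ≥ 1.
When n = 1: S(1) = 7/6, and the closed form gives 7/6. They agree.
For the inductive step, assume it holds for an arbitrary r ≥ 1, so S(r) = 7r/(2(r + 2)).
Then S(r+1) = S(r) + (7/((r + 2)(r + 3))) = (7r/(2(r + 2))) + (7/((r + 2)(r + 3))).
Simplifying, S(r+1) = 7(r + 1)/(2(r + 3)) = 7(r+1)/(2((r+1) + 2)),
which is the closed form with n = r+1.
By induction, the statement is established for all n ≥ 1.

S(n) = 7n/(2(n + 2))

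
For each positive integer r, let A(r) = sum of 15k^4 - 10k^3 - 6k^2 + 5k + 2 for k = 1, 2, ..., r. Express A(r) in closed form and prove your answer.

A(r) = r(3r^4 + 5r^3 - 2r^2 - 3r + 3)

We claim A(r) = r(3r^4 + 5r^3 - 2r^2 - 3r + 3) for all r ≥ 1.
Base case (r = 1): A(1) = 6, and the closed form gives 6. They agree.
Inductive step: suppose the statement holds for some k ≥ 1, so A(k) = k(3k^4 + 5k^3 - 2k^2 - 3k + 3).
Then A(k+1) = A(k) + (15k^4 + 50k^3 + 54k^2 + 23k + 6) = (k(3k^4 + 5k^3 - 2k^2 - 3k + 3)) + (15k^4 + 50k^3 + 54k^2 + 23k + 6).
Simplifying, A(k+1) = (k + 1)(3k^4 + 17k^3 + 31k^2 + 20k + 6) = (k+1)(3(k+1)^4 + 5(k+1)^3 - 2(k+1)^2 - 3(k+1) + 3),
which is the closed form with r = k+1.
This completes the induction.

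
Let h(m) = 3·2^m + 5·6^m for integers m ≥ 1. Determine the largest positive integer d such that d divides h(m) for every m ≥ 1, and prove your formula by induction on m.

d = 12

Computing the first values: h(1) = 36 and h(2) = 192; gcd(36, 192) = 12, so d ≤ 12.
We prove 12 | 3·2^m + 5·6^m for all m ≥ 1 by induction on m.
For the base case m = 1: h(1) = 36 = 12·(3), so 12 | h(1).
Suppose the result is true for m = p, i.e. 12 | h(p). Then
h(p+1) − 6·h(p) = (3·2^(p+1) + 5·6^(p+1)) − 6·(3·2^p + 5·6^p) = (3)·2^p·(2 − 6) = (-12)·2^p. Since 12 | h(p) by the inductive hypothesis, 12 | 6·h(p); and 12 | -12 since -12 = 12·-1. Therefore 12 | h(p+1).
By induction, the statement is established for all m ≥ 1.
Therefore the largest such d is 12.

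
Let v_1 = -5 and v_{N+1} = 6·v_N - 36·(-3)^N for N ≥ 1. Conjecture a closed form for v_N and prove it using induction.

Computing the first terms: v_1 = -5, v_2 = 78, v_3 = 144. This suggests v_N = 4(-3)^N + 7·6^(N - 1).
Base step (N = 1): the formula gives -5 = -5 = v_1.
Inductive step: assume the claim holds for N = m, so v_m = 4(-3)^m + 7·6^(m - 1).
Then v_{m+1} = 6·v_m - 36·(-3)^m = 6·(4(-3)^m + 7·6^(m - 1)) - 36·(-3)^m = 4(-3)^(m + 1) + 7·6^m = 4(-3)^(m+1) + 7·6^((m+1) - 1),
which is the claimed formula at N = m+1.
Hence, by induction on N, the claim holds for every N ≥ 1.

v_N = 4(-3)^N + 7·6^(N - 1)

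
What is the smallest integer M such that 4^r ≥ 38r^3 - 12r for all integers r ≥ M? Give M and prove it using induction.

M = 7

At r = 6: 4096 < 8136, so the inequality fails and M ≥ 7. We prove 4^r ≥ 38r^3 - 12r for all r ≥ 7.
When r = 7: 4^r = 16384 and 38r^3 - 12r = 12950, so 16384 ≥ 12950.
For the inductive step, assume it holds for an arbitrary m ≥ 7, so 4^m ≥ 38m^3 - 12m.
Then 4^(m + 1) = 4·(4^m) ≥ 4·(38m^3 - 12m).
Also, for m ≥ 7 we have 4·(38m^3 - 12m) ≥ 38(m+1)^3 - 12(m+1), since 4·(38m^3 - 12m) − (38(m+1)^3 - 12(m+1)) = 114m^3 - 114m^2 - 150m - 26, which is nonnegative for all m ≥ 7.
Combining, 4^(m + 1) ≥ 38(m+1)^3 - 12(m+1).
By the principle of mathematical induction, the result holds for all r ≥ 7.
Hence the smallest such M is 7.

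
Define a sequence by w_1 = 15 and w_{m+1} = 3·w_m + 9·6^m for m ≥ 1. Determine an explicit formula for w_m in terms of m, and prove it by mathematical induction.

w_m = -3^m + 3·6^m

Computing the first terms: w_1 = 15, w_2 = 99, w_3 = 621. This suggests w_m = -3^m + 3·6^m.
For the base case m = 1: the formula gives 15 = 15 = w_1.
For the inductive step, assume it holds for an arbitrary i ≥ 1, so w_i = -3^i + 3·6^i.
Then w_{i+1} = 3·w_i + 9·6^i = 3·(-3^i + 3·6^i) + 9·6^i = -3^(i + 1) + 3·6^(i + 1),
which is the claimed formula at m = i+1.
By the principle of mathematical induction, the result holds for all m ≥ 1.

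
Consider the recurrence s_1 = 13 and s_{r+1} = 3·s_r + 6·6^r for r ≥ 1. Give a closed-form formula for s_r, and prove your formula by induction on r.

s_r = 3^(r - 1) + 2·6^r

Computing the first terms: s_1 = 13, s_2 = 75, s_3 = 441. This suggests s_r = 3^(r - 1) + 2·6^r.
For the base case r = 1: the formula gives 13 = 13 = s_1.
Inductive step: assume the claim holds for r = k, so s_k = 3^(k - 1) + 2·6^k.
Then s_{k+1} = 3·s_k + 6·6^k = 3·(3^(k - 1) + 2·6^k) + 6·6^k = 3^k + 2·6^(k + 1) = 3^((k+1) - 1) + 2·6^(k+1),
which is the claimed formula at r = k+1.
By induction, the statement is established for all r ≥ 1.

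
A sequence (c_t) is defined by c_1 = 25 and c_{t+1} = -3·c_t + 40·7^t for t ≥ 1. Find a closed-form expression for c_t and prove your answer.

c_t = (-3)^t + 4·7^t

Computing the first terms: c_1 = 25, c_2 = 205, c_3 = 1345. This suggests c_t = (-3)^t + 4·7^t.
For the base case t = 1: the formula gives 25 = 25 = c_1.
Suppose the result is true for t = p, so c_p = (-3)^p + 4·7^p.
Then c_{p+1} = -3·c_p + 40·7^p = -3·((-3)^p + 4·7^p) + 40·7^p = (-3)^(p + 1) + 4·7^(p + 1),
which is the claimed formula at t = p+1.
By the principle of mathematical induction, the result holds for all t ≥ 1.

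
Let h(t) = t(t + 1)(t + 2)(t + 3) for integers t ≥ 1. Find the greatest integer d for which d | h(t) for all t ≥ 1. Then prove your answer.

d = 24

Computing the first values: h(1) = 24 and h(2) = 120; gcd(24, 120) = 24, so d ≤ 24.
We prove 24 | t(t + 1)(t + 2)(t + 3) for all t ≥ 1 by induction on t.
Base case (t = 1): h(1) = 24 = 24·(1), so 24 | h(1).
For the inductive step, assume it holds for an arbitrary m ≥ 1, i.e. 24 | h(m). Then
h(m+1) − h(m) = (m+1)·(m+2)·(m+3)·(m+4) − m·(m+1)·(m+2)·(m+3) = (m+1)·(m+2)·(m+3)·[(m+4) − m] = 4·(m+1)·(m+2)·(m+3). The product of 3 consecutive integers is divisible by (3)! = 6, so h(m+1) − h(m) is divisible by 4·6 = 24. By the inductive hypothesis 24 | h(m), hence 24 | h(m+1).
By induction, the statement is established for all t ≥ 1.
Therefore the largest such d is 24.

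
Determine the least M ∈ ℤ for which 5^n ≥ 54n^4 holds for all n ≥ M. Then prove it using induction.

M = 8

At n = 7: 78125 < 129654, so the inequality fails and M ≥ 8. We prove 5^n ≥ 54n^4 for all n ≥ 8.
For the base case n = 8: 5^n = 390625 and 54n^4 = 221184, so 390625 ≥ 221184.
Inductive step: suppose the statement holds for some j ≥ 8, so 5^j ≥ 54j^4.
Then 5^(j + 1) = 5·(5^j) ≥ 5·(54j^4).
Also, for j ≥ 8 we have 5·(54j^4) ≥ 54(j+1)^4, since 5 ≥ (1 + 1/j)^4 for all j ≥ 8.
Combining, 5^(j + 1) ≥ 54(j+1)^4.
By the principle of mathematical induction, the result holds for all n ≥ 8.
Hence the smallest such M is 8.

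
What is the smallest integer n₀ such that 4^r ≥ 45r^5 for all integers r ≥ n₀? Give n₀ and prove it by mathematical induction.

n₀ = 12

At r = 11: 4194304 < 7247295, so the inequality fails and n₀ ≥ 12. We prove 4^r ≥ 45r^5 for all r ≥ 12.
Base case (r = 12): 4^r = 16777216 and 45r^5 = 11197440, so 16777216 ≥ 11197440.
For the inductive step, assume it holds for an arbitrary i ≥ 12, so 4^i ≥ 45i^5.
Then 4^(i + 1) = 4·(4^i) ≥ 4·(45i^5).
Also, for i ≥ 12 we have 4·(45i^5) ≥ 45(i+1)^5, since 4 ≥ (1 + 1/i)^5 for all i ≥ 12.
Combining, 4^(i + 1) ≥ 45(i+1)^5.
Hence, by induction on r, the claim holds for every r ≥ 12.
Hence the smallest such n₀ is 12.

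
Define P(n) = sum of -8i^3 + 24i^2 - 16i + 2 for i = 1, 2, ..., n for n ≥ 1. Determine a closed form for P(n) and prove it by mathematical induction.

We claim P(n) = -2n(n^3 - 2n^2 - n + 1) for all n ≥ 1.
When n = 1: P(1) = 2, and the closed form gives 2. They agree.
Inductive step: suppose the statement holds for some i ≥ 1, so P(i) = 2i(-i^3 + 2i^2 + i - 1).
Then P(i+1) = P(i) + (-8i^3 + 8i + 2) = (2i(-i^3 + 2i^2 + i - 1)) + (-8i^3 + 8i + 2).
Simplifying, P(i+1) = -2(i + 1)(i^3 + i^2 - 2i - 1) = -2(i+1)((i+1)^3 - 2(i+1)^2 - (i+1) + 1),
which is the closed form with n = i+1.
By induction, the statement is established for all n ≥ 1.

P(n) = -2n(n^3 - 2n^2 - n + 1)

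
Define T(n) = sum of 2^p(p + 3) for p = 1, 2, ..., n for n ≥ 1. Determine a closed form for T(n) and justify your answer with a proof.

T(n) = 2·2^n(n + 2) - 4

We claim T(n) = 2·2^n(n + 2) - 4 for all n ≥ 1.
When n = 1: T(1) = 8, and the closed form gives 8. They agree.
Inductive step: assume the claim holds for n = p, so T(p) = 2·2^p(p + 2) - 4.
Then T(p+1) = T(p) + (2^(p + 1)(p + 4)) = (2·2^p(p + 2) - 4) + (2^(p + 1)(p + 4)).
Simplifying, T(p+1) = 4·2^p·p + 12·2^p - 4 = 2·2^(p+1)((p+1) + 2) - 4,
which is the closed form with n = p+1.
This completes the induction.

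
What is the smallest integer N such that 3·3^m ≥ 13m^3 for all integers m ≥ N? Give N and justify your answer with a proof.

N = 7

At m = 6: 2187 < 2808, so the inequality fails and N ≥ 7. We prove 3·3^m ≥ 13m^3 for all m ≥ 7.
For the base case m = 7: 3·3^m = 6561 and 13m^3 = 4459, so 6561 ≥ 4459.
For the inductive step, assume it holds for an arbitrary p ≥ 7, so 3·3^p ≥ 13p^3.
Then 3·3^(p + 1) = 3·(3·3^p) ≥ 3·(13p^3).
Also, for p ≥ 7 we have 3·(13p^3) ≥ 13(p+1)^3, since 3 ≥ (1 + 1/p)^3 for all p ≥ 7.
Combining, 3·3^(p + 1) ≥ 13(p+1)^3.
Hence, by induction on m, the claim holds for every m ≥ 7.
Hence the smallest such N is 7.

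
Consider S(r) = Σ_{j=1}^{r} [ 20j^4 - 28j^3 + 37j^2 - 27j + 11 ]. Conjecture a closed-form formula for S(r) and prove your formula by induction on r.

We claim S(r) = r(4r^4 + 3r^3 + 5r^2 - 2r + 3) for all r ≥ 1.
For the base case r = 1: S(1) = 13, and the closed form gives 13. They agree.
Inductive step: assume the claim holds for r = j, so S(j) = j(4j^4 + 3j^3 + 5j^2 - 2j + 3).
Then S(j+1) = S(j) + (20j^4 + 52j^3 + 73j^2 + 43j + 13) = (j(4j^4 + 3j^3 + 5j^2 - 2j + 3)) + (20j^4 + 52j^3 + 73j^2 + 43j + 13).
Simplifying, S(j+1) = (j + 1)(4j^4 + 19j^3 + 38j^2 + 33j + 13) = (j+1)(4(j+1)^4 + 3(j+1)^3 + 5(j+1)^2 - 2(j+1) + 3),
which is the closed form with r = j+1.
By induction, the statement is established for all r ≥ 1.

S(r) = r(4r^4 + 3r^3 + 5r^2 - 2r + 3)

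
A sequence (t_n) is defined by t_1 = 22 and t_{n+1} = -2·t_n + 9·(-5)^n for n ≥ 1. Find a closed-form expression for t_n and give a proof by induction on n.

Computing the first terms: t_1 = 22, t_2 = -89, t_3 = 403. This suggests t_n = 7(-2)^(n - 1) - 3(-5)^n.
When n = 1: the formula gives 22 = 22 = t_1.
For the inductive step, assume it holds for an arbitrary k ≥ 1, so t_k = 7(-2)^(k - 1) - 3(-5)^k.
Then t_{k+1} = -2·t_k + 9·(-5)^k = -2·(7(-2)^(k - 1) - 3(-5)^k) + 9·(-5)^k = 7(-2)^k - 3(-5)^(k + 1) = 7(-2)^((k+1) - 1) - 3(-5)^(k+1),
which is the claimed formula at n = k+1.
By induction, the statement is established for all n ≥ 1.

t_n = 7(-2)^(n - 1) - 3(-5)^n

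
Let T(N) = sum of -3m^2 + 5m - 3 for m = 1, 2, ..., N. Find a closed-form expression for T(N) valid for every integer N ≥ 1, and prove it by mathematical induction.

T(N) = -N(N^2 - N + 1)

We claim T(N) = -N(N^2 - N + 1) for all N ≥ 1.
Base step (N = 1): T(1) = -1, and the closed form gives -1. They agree.
Inductive step: assume the claim holds for N = m, so T(m) = m(-m^2 + m - 1).
Then T(m+1) = T(m) + (-3m^2 - m - 1) = (m(-m^2 + m - 1)) + (-3m^2 - m - 1).
Simplifying, T(m+1) = -(m + 1)(m^2 + m + 1) = -(m+1)((m+1)^2 - (m+1) + 1),
which is the closed form with N = m+1.
By induction, the statement is established for all N ≥ 1.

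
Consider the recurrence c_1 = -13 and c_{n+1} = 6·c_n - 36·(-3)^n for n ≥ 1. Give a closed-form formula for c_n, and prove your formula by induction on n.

Computing the first terms: c_1 = -13, c_2 = 30, c_3 = -144. This suggests c_n = 4(-3)^n - 6^(n - 1).
When n = 1: the formula gives -13 = -13 = c_1.
For the inductive step, assume it holds for an arbitrary m ≥ 1, so c_m = 4(-3)^m - 6^(m - 1).
Then c_{m+1} = 6·c_m - 36·(-3)^m = 6·(4(-3)^m - 6^(m - 1)) - 36·(-3)^m = 4(-3)^(m + 1) - 6^m = 4(-3)^(m+1) - 6^((m+1) - 1),
which is the claimed formula at n = m+1.
This completes the induction.

c_n = 4(-3)^n - 6^(n - 1)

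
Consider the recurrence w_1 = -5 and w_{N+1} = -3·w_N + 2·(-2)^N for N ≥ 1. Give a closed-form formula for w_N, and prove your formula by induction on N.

w_N = -(-2)^(N + 1) - (-3)^(N - 1)

Computing the first terms: w_1 = -5, w_2 = 11, w_3 = -25. This suggests w_N = -(-2)^(N + 1) - (-3)^(N - 1).
When N = 1: the formula gives -5 = -5 = w_1.
Inductive step: suppose the statement holds for some j ≥ 1, so w_j = -(-2)^(j + 1) - (-3)^(j - 1).
Then w_{j+1} = -3·w_j + 2·(-2)^j = -3·(-(-2)^(j + 1) - (-3)^(j - 1)) + 2·(-2)^j = -(-2)^(j + 2) - (-3)^j = -(-2)^((j+1) + 1) - (-3)^((j+1) - 1),
which is the claimed formula at N = j+1.
By induction, the statement is established for all N ≥ 1.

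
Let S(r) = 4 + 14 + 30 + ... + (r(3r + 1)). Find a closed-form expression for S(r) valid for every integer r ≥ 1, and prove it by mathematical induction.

S(r) = r(r + 1)^2

We claim S(r) = r(r + 1)^2 for all r ≥ 1.
Base case (r = 1): S(1) = 4, and the closed form gives 4. They agree.
Inductive step: suppose the statement holds for some i ≥ 1, so S(i) = i(i^2 + 2i + 1).
Then S(i+1) = S(i) + ((i + 1)(3i + 4)) = (i(i^2 + 2i + 1)) + ((i + 1)(3i + 4)).
Simplifying, S(i+1) = (i + 1)(i + 2)^2 = (i+1)((i+1) + 1)^2,
which is the closed form with r = i+1.
Hence, by induction on r, the claim holds for every r ≥ 1.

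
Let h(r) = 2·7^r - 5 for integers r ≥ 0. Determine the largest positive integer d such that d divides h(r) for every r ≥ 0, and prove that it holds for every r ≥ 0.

d = 3

Computing the first values: h(0) = -3 and h(1) = 9; gcd(-3, 9) = 3, so d ≤ 3.
We prove 3 | 2·7^r - 5 for all r ≥ 0 by induction on r.
For the base case r = 0: h(0) = -3 = 3·(-1), so 3 | h(0).
Inductive step: suppose the statement holds for some i ≥ 0, i.e. 3 | h(i). Then
h(i+1) = 2·7^(i+1) - 5 = 7·(2·7^i - 5) + 30 = 7·h(i) + 30. The first term is divisible by 3 by the inductive hypothesis, and 30 is divisible by 3. Hence 3 | h(i+1).
By the principle of mathematical induction, the result holds for all r ≥ 0.
Therefore the largest such d is 3.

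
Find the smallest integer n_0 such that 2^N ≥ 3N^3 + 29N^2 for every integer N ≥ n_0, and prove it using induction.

At N = 13: 8192 < 11492, so the inequality fails and n_0 ≥ 14. We prove 2^N ≥ 3N^3 + 29N^2 for all N ≥ 14.
Base step (N = 14): 2^N = 16384 and 3N^3 + 29N^2 = 13916, so 16384 ≥ 13916.
For the inductive step, assume it holds for an arbitrary m ≥ 14, so 2^m ≥ 3m^3 + 29m^2.
Then 2^(m + 1) = 2·(2^m) ≥ 2·(3m^3 + 29m^2).
Also, for m ≥ 14 we have 2·(3m^3 + 29m^2) ≥ 3(m+1)^3 + 29(m+1)^2, since 2·(3m^3 + 29m^2) − (3(m+1)^3 + 29(m+1)^2) = 3m^3 + 20m^2 - 67m - 32, which is nonnegative for all m ≥ 14.
Combining, 2^(m + 1) ≥ 3(m+1)^3 + 29(m+1)^2.
By induction, the statement is established for all N ≥ 14.
Hence the smallest such n_0 is 14.

n_0 = 14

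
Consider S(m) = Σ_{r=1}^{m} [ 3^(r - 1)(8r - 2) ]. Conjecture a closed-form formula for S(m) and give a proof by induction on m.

S(m) = 3^m(4m - 3) + 3

We claim S(m) = 3^m(4m - 3) + 3 for all m ≥ 1.
When m = 1: S(1) = 6, and the closed form gives 6. They agree.
Inductive step: assume the claim holds for m = r, so S(r) = 3^r(4r - 3) + 3.
Then S(r+1) = S(r) + (3^r(8r + 6)) = (3^r(4r - 3) + 3) + (3^r(8r + 6)).
Simplifying, S(r+1) = 12·3^r·r + 3·3^r + 3 = 3^(r+1)(4(r+1) - 3) + 3,
which is the closed form with m = r+1.
By induction, the statement is established for all m ≥ 1.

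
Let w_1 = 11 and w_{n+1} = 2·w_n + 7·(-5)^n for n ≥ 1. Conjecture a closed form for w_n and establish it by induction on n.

Computing the first terms: w_1 = 11, w_2 = -13, w_3 = 149. This suggests w_n = -(-5)^n + 3·2^n.
When n = 1: the formula gives 11 = 11 = w_1.
Suppose the result is true for n = m, so w_m = -(-5)^m + 3·2^m.
Then w_{m+1} = 2·w_m + 7·(-5)^m = 2·(-(-5)^m + 3·2^m) + 7·(-5)^m = -(-5)^(m + 1) + 3·2^(m + 1),
which is the claimed formula at n = m+1.
This completes the induction.

w_n = -(-5)^n + 3·2^n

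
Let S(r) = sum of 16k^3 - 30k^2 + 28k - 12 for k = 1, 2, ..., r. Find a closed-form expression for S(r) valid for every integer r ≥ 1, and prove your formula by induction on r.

S(r) = r(4r^3 - 2r^2 + 3r - 3)

We claim S(r) = r(4r^3 - 2r^2 + 3r - 3) for all r ≥ 1.
Base case (r = 1): S(1) = 2, and the closed form gives 2. They agree.
For the inductive step, assume it holds for an arbitrary k ≥ 1, so S(k) = k(4k^3 - 2k^2 + 3k - 3).
Then S(k+1) = S(k) + (16k^3 + 18k^2 + 16k + 2) = (k(4k^3 - 2k^2 + 3k - 3)) + (16k^3 + 18k^2 + 16k + 2).
Simplifying, S(k+1) = (k + 1)(4k^3 + 10k^2 + 11k + 2) = (k+1)(4(k+1)^3 - 2(k+1)^2 + 3(k+1) - 3),
which is the closed form with r = k+1.
This completes the induction.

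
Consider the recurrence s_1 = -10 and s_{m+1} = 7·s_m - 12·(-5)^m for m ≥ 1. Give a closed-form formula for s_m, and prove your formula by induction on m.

Computing the first terms: s_1 = -10, s_2 = -10, s_3 = -370. This suggests s_m = (-5)^m - 5·7^(m - 1).
Base case (m = 1): the formula gives -10 = -10 = s_1.
Inductive step: assume the claim holds for m = p, so s_p = (-5)^p - 5·7^(p - 1).
Then s_{p+1} = 7·s_p - 12·(-5)^p = 7·((-5)^p - 5·7^(p - 1)) - 12·(-5)^p = (-5)^(p + 1) - 5·7^p = (-5)^(p+1) - 5·7^((p+1) - 1),
which is the claimed formula at m = p+1.
By induction, the statement is established for all m ≥ 1.

s_m = (-5)^m - 5·7^(m - 1)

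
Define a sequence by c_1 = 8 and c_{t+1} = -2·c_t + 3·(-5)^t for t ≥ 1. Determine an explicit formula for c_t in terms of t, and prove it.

Computing the first terms: c_1 = 8, c_2 = -31, c_3 = 137. This suggests c_t = 3(-2)^(t - 1) - (-5)^t.
Base step (t = 1): the formula gives 8 = 8 = c_1.
Inductive step: suppose the statement holds for some r ≥ 1, so c_r = 3(-2)^(r - 1) - (-5)^r.
Then c_{r+1} = -2·c_r + 3·(-5)^r = -2·(3(-2)^(r - 1) - (-5)^r) + 3·(-5)^r = 3(-2)^r - (-5)^(r + 1) = 3(-2)^((r+1) - 1) - (-5)^(r+1),
which is the claimed formula at t = r+1.
By the principle of mathematical induction, the result holds for all t ≥ 1.

c_t = 3(-2)^(t - 1) - (-5)^t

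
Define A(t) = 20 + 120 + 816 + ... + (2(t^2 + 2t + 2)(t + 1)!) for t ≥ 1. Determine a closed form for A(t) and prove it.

We claim A(t) = (2t + 2)(t + 2)! - 4 for all t ≥ 1.
For the base case t = 1: A(1) = 20, and the closed form gives 20. They agree.
Inductive step: suppose the statement holds for some p ≥ 1, so A(p) = (2p + 2)(p + 2)! - 4.
Then A(p+1) = A(p) + (2(p^2 + 4p + 5)(p + 2)!) = ((2p + 2)(p + 2)! - 4) + (2(p^2 + 4p + 5)(p + 2)!).
Simplifying, A(p+1) = (2(p+1) + 2)((p+1) + 2)! - 4,
which is the closed form with t = p+1.
By the principle of mathematical induction, the result holds for all t ≥ 1.

A(t) = (2t + 2)(t + 2)! - 4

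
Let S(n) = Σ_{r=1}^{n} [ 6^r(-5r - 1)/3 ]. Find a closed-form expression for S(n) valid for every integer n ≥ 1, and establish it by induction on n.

S(n) = -2·6^n·n

We claim S(n) = -2·6^n·n for all n ≥ 1.
Base case (n = 1): S(1) = -12, and the closed form gives -12. They agree.
Inductive step: suppose the statement holds for some r ≥ 1, so S(r) = -2·6^r·r.
Then S(r+1) = S(r) + (6^r(-10r - 12)) = (-2·6^r·r) + (6^r(-10r - 12)).
Simplifying, S(r+1) = 12·6^r(-r - 1) = -2·6^(r+1)·(r+1),
which is the closed form with n = r+1.
By induction, the statement is established for all n ≥ 1.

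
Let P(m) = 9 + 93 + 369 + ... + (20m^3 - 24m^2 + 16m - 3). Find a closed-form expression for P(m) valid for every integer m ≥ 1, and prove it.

We claim P(m) = m(5m^3 + 2m^2 + m + 1) for all m ≥ 1.
Base step (m = 1): P(1) = 9, and the closed form gives 9. They agree.
Inductive step: assume the claim holds for m = r, so P(r) = r(5r^3 + 2r^2 + r + 1).
Then P(r+1) = P(r) + (20r^3 + 36r^2 + 28r + 9) = (r(5r^3 + 2r^2 + r + 1)) + (20r^3 + 36r^2 + 28r + 9).
Simplifying, P(r+1) = (r + 1)(5r^3 + 17r^2 + 20r + 9) = (r+1)(5(r+1)^3 + 2(r+1)^2 + (r+1) + 1),
which is the closed form with m = r+1.
By the principle of mathematical induction, the result holds for all m ≥ 1.

P(m) = m(5m^3 + 2m^2 + m + 1)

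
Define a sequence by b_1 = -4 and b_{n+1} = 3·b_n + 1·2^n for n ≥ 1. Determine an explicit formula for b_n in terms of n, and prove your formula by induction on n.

Computing the first terms: b_1 = -4, b_2 = -10, b_3 = -26. This suggests b_n = -2^n - 2·3^(n - 1).
For the base case n = 1: the formula gives -4 = -4 = b_1.
Inductive step: suppose the statement holds for some p ≥ 1, so b_p = -2^p - 2·3^(p - 1).
Then b_{p+1} = 3·b_p + 1·2^p = 3·(-2^p - 2·3^(p - 1)) + 1·2^p = -2^(p + 1) - 2·3^p = -2^(p+1) - 2·3^((p+1) - 1),
which is the claimed formula at n = p+1.
By the principle of mathematical induction, the result holds for all n ≥ 1.

b_n = -2^n - 2·3^(n - 1)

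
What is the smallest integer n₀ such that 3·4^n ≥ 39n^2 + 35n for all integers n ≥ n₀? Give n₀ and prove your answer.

n₀ = 4

At n = 3: 192 < 456, so the inequality fails and n₀ ≥ 4. We prove 3·4^n ≥ 39n^2 + 35n for all n ≥ 4.
For the base case n = 4: 3·4^n = 768 and 39n^2 + 35n = 764, so 768 ≥ 764.
Suppose the result is true for n = p, so 3·4^p ≥ 39p^2 + 35p.
Then 3·4^(p + 1) = 4·(3·4^p) ≥ 4·(39p^2 + 35p).
Also, for p ≥ 4 we have 4·(39p^2 + 35p) ≥ 39(p+1)^2 + 35(p+1), since 4·(39p^2 + 35p) − (39(p+1)^2 + 35(p+1)) = 117p^2 + 27p - 74, which is nonnegative for all p ≥ 4.
Combining, 3·4^(p + 1) ≥ 39(p+1)^2 + 35(p+1).
By the principle of mathematical induction, the result holds for all n ≥ 4.
Hence the smallest such n₀ is 4.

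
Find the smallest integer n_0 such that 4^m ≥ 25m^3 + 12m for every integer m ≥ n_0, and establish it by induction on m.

At m = 6: 4096 < 5472, so the inequality fails and n_0 ≥ 7. We prove 4^m ≥ 25m^3 + 12m for all m ≥ 7.
Base step (m = 7): 4^m = 16384 and 25m^3 + 12m = 8659, so 16384 ≥ 8659.
Inductive step: assume the claim holds for m = i, so 4^i ≥ 25i^3 + 12i.
Then 4^(i + 1) = 4·(4^i) ≥ 4·(25i^3 + 12i).
Also, for i ≥ 7 we have 4·(25i^3 + 12i) ≥ 25(i+1)^3 + 12(i+1), since 4·(25i^3 + 12i) − (25(i+1)^3 + 12(i+1)) = 75i^3 - 75i^2 - 39i - 37, which is nonnegative for all i ≥ 7.
Combining, 4^(i + 1) ≥ 25(i+1)^3 + 12(i+1).
Hence, by induction on m, the claim holds for every m ≥ 7.
Hence the smallest such n_0 is 7.

n_0 = 7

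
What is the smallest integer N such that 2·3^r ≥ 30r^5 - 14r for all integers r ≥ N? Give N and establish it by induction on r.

At r = 14: 9565938 < 16134524, so the inequality fails and N ≥ 15. We prove 2·3^r ≥ 30r^5 - 14r for all r ≥ 15.
Base case (r = 15): 2·3^r = 28697814 and 30r^5 - 14r = 22781040, so 28697814 ≥ 22781040.
For the inductive step, assume it holds for an arbitrary j ≥ 15, so 2·3^j ≥ 30j^5 - 14j.
Then 2·3^(j + 1) = 3·(2·3^j) ≥ 3·(30j^5 - 14j).
Also, for j ≥ 15 we have 3·(30j^5 - 14j) ≥ 30(j+1)^5 - 14(j+1), since 3·(30j^5 - 14j) − (30(j+1)^5 - 14(j+1)) = 60j^5 - 150j^4 - 300j^3 - 300j^2 - 178j - 16, which is nonnegative for all j ≥ 15.
Combining, 2·3^(j + 1) ≥ 30(j+1)^5 - 14(j+1).
This completes the induction.
Hence the smallest such N is 15.

N = 15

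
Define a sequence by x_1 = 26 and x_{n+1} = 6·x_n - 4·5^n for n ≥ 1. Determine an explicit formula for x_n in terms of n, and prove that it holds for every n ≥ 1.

x_n = 4·5^n + 6^n

Computing the first terms: x_1 = 26, x_2 = 136, x_3 = 716. This suggests x_n = 4·5^n + 6^n.
For the base case n = 1: the formula gives 26 = 26 = x_1.
Inductive step: suppose the statement holds for some p ≥ 1, so x_p = 4·5^p + 6^p.
Then x_{p+1} = 6·x_p - 4·5^p = 6·(4·5^p + 6^p) - 4·5^p = 4·5^(p + 1) + 6^(p + 1),
which is the claimed formula at n = p+1.
Hence, by induction on n, the claim holds for every n ≥ 1.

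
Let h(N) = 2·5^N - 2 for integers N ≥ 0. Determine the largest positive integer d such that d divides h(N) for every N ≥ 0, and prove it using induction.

Computing the first values: h(0) = 0 and h(1) = 8; gcd(0, 8) = 8, so d ≤ 8.
We prove 8 | 2·5^N - 2 for all N ≥ 0 by induction on N.
Base case (N = 0): h(0) = 0 = 8·(0), so 8 | h(0).
Inductive step: suppose the statement holds for some r ≥ 0, i.e. 8 | h(r). Then
h(r+1) = 2·5^(r+1) - 2 = 5·(2·5^r - 2) + 8 = 5·h(r) + 8. The first term is divisible by 8 by the inductive hypothesis, and 8 is divisible by 8. Hence 8 | h(r+1).
Hence, by induction on N, the claim holds for every N ≥ 0.
Therefore the largest such d is 8.

d = 8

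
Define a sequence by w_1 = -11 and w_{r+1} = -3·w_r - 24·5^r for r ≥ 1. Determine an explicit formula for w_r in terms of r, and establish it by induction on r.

Computing the first terms: w_1 = -11, w_2 = -87, w_3 = -339. This suggests w_r = 4(-3)^(r - 1) - 3·5^r.
Base step (r = 1): the formula gives -11 = -11 = w_1.
Inductive step: suppose the statement holds for some m ≥ 1, so w_m = 4(-3)^(m - 1) - 3·5^m.
Then w_{m+1} = -3·w_m - 24·5^m = -3·(4(-3)^(m - 1) - 3·5^m) - 24·5^m = 4(-3)^m - 3·5^(m + 1) = 4(-3)^((m+1) - 1) - 3·5^(m+1),
which is the claimed formula at r = m+1.
By the principle of mathematical induction, the result holds for all r ≥ 1.

w_r = 4(-3)^(r - 1) - 3·5^r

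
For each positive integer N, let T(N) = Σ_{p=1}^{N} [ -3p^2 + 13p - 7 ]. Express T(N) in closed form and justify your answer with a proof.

We claim T(N) = -N(N^2 - 5N + 1) for all N ≥ 1.
When N = 1: T(1) = 3, and the closed form gives 3. They agree.
Suppose the result is true for N = p, so T(p) = p(-p^2 + 5p - 1).
Then T(p+1) = T(p) + (-3p^2 + 7p + 3) = (p(-p^2 + 5p - 1)) + (-3p^2 + 7p + 3).
Simplifying, T(p+1) = -(p + 1)(p^2 - 3p - 3) = -(p+1)((p+1)^2 - 5(p+1) + 1),
which is the closed form with N = p+1.
By the principle of mathematical induction, the result holds for all N ≥ 1.

T(N) = -N(N^2 - 5N + 1)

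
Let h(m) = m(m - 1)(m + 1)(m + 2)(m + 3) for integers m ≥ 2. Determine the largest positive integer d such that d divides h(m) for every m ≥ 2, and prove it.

Computing the first values: h(2) = 120 and h(3) = 720; gcd(120, 720) = 120, so d ≤ 120.
We prove 120 | m(m - 1)(m + 1)(m + 2)(m + 3) for all m ≥ 2 by induction on m.
For the base case m = 2: h(2) = 120 = 120·(1), so 120 | h(2).
Suppose the result is true for m = j, i.e. 120 | h(j). Then
h(j+1) − h(j) = j·(j+1)·(j+2)·(j+3)·(j+4) − (j-1)·j·(j+1)·(j+2)·(j+3) = j·(j+1)·(j+2)·(j+3)·[(j+4) − (j-1)] = 5·j·(j+1)·(j+2)·(j+3). The product of 4 consecutive integers is divisible by (4)! = 24, so h(j+1) − h(j) is divisible by 5·24 = 120. By the inductive hypothesis 120 | h(j), hence 120 | h(j+1).
By induction, the statement is established for all m ≥ 2.
Therefore the largest such d is 120.

d = 120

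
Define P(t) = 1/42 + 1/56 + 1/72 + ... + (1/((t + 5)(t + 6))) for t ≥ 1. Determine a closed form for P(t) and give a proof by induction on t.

P(t) = t/(6(t + 6))

We claim P(t) = t/(6(t + 6)) for all t ≥ 1.
Base step (t = 1): P(1) = 1/42, and the closed form gives 1/42. They agree.
Suppose the result is true for t = j, so P(j) = j/(6(j + 6)).
Then P(j+1) = P(j) + (1/((j + 6)(j + 7))) = (j/(6(j + 6))) + (1/((j + 6)(j + 7))).
Simplifying, P(j+1) = (j + 1)/(6(j + 7)) = (j+1)/(6((j+1) + 6)),
which is the closed form with t = j+1.
This completes the induction.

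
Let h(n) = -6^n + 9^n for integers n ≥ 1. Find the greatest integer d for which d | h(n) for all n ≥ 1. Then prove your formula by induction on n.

Computing the first values: h(1) = 3 and h(2) = 45; gcd(3, 45) = 3, so d ≤ 3.
We prove 3 | -6^n + 9^n for all n ≥ 1 by induction on n.
When n = 1: h(1) = 3 = 3·(1), so 3 | h(1).
Inductive step: suppose the statement holds for some j ≥ 1, i.e. 3 | h(j). Then
9^{j+1} − 6^{j+1} = 9·9^j − 6·6^j = 9·(9^j − 6^j) + (3)·6^j. The first term is divisible by 3 by the inductive hypothesis, and the second term (3)·6^j is divisible by 3 since 3 | 3. Hence 3 | h(j+1).
Hence, by induction on n, the claim holds for every n ≥ 1.
Therefore the largest such d is 3.

d = 3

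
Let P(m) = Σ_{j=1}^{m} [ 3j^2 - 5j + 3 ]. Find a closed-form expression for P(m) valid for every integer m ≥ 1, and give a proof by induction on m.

P(m) = m(m^2 - m + 1)

We claim P(m) = m(m^2 - m + 1) for all m ≥ 1.
Base case (m = 1): P(1) = 1, and the closed form gives 1. They agree.
For the inductive step, assume it holds for an arbitrary j ≥ 1, so P(j) = j(j^2 - j + 1).
Then P(j+1) = P(j) + (3j^2 + j + 1) = (j(j^2 - j + 1)) + (3j^2 + j + 1).
Simplifying, P(j+1) = (j + 1)(j^2 + j + 1) = (j+1)((j+1)^2 - (j+1) + 1),
which is the closed form with m = j+1.
By the principle of mathematical induction, the result holds for all m ≥ 1.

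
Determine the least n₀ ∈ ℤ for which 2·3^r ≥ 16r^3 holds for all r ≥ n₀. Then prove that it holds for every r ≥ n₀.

n₀ = 8

At r = 7: 4374 < 5488, so the inequality fails and n₀ ≥ 8. We prove 2·3^r ≥ 16r^3 for all r ≥ 8.
Base case (r = 8): 2·3^r = 13122 and 16r^3 = 8192, so 13122 ≥ 8192.
Suppose the result is true for r = k, so 2·3^k ≥ 16k^3.
Then 2·3^(k + 1) = 3·(2·3^k) ≥ 3·(16k^3).
Also, for k ≥ 8 we have 3·(16k^3) ≥ 16(k+1)^3, since 3 ≥ (1 + 1/k)^3 for all k ≥ 8.
Combining, 2·3^(k + 1) ≥ 16(k+1)^3.
Hence, by induction on r, the claim holds for every r ≥ 8.
Hence the smallest such n₀ is 8.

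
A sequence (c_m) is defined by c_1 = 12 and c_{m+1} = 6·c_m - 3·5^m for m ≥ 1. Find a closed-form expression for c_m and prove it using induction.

Computing the first terms: c_1 = 12, c_2 = 57, c_3 = 267. This suggests c_m = 3·5^m - 3·6^(m - 1).
Base case (m = 1): the formula gives 12 = 12 = c_1.
Inductive step: assume the claim holds for m = p, so c_p = 3·5^p - 3·6^(p - 1).
Then c_{p+1} = 6·c_p - 3·5^p = 6·(3·5^p - 3·6^(p - 1)) - 3·5^p = 3·5^(p + 1) - 3·6^p = 3·5^(p+1) - 3·6^((p+1) - 1),
which is the claimed formula at m = p+1.
By the principle of mathematical induction, the result holds for all m ≥ 1.

c_m = 3·5^m - 3·6^(m - 1)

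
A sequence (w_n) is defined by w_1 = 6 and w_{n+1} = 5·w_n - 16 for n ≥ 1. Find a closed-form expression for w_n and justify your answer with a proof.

w_n = 2·5^(n - 1) + 4

Computing the first terms: w_1 = 6, w_2 = 14, w_3 = 54. This suggests w_n = 2·5^(n - 1) + 4.
When n = 1: the formula gives 6 = 6 = w_1.
Inductive step: suppose the statement holds for some r ≥ 1, so w_r = 2·5^(r - 1) + 4.
Then w_{r+1} = 5·w_r - 16 = 5·(2·5^(r - 1) + 4) - 16 = 2·5^r + 4 = 2·5^((r+1) - 1) + 4,
which is the claimed formula at n = r+1.
By the principle of mathematical induction, the result holds for all n ≥ 1.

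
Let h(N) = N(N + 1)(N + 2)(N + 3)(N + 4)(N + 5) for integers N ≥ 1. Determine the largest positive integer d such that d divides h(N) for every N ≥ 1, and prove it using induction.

d = 720

Computing the first values: h(1) = 720 and h(2) = 5040; gcd(720, 5040) = 720, so d ≤ 720.
We prove 720 | N(N + 1)(N + 2)(N + 3)(N + 4)(N + 5) for all N ≥ 1 by induction on N.
Base case (N = 1): h(1) = 720 = 720·(1), so 720 | h(1).
Inductive step: assume the claim holds for N = r, i.e. 720 | h(r). Then
h(r+1) − h(r) = (r+1)·(r+2)·(r+3)·(r+4)·(r+5)·(r+6) − r·(r+1)·(r+2)·(r+3)·(r+4)·(r+5) = (r+1)·(r+2)·(r+3)·(r+4)·(r+5)·[(r+6) − r] = 6·(r+1)·(r+2)·(r+3)·(r+4)·(r+5). The product of 5 consecutive integers is divisible by (5)! = 120, so h(r+1) − h(r) is divisible by 6·120 = 720. By the inductive hypothesis 720 | h(r), hence 720 | h(r+1).
By the principle of mathematical induction, the result holds for all N ≥ 1.
Therefore the largest such d is 720.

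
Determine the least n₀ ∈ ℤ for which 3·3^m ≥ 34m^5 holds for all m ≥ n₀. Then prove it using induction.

At m = 14: 14348907 < 18286016, so the inequality fails and n₀ ≥ 15. We prove 3·3^m ≥ 34m^5 for all m ≥ 15.
When m = 15: 3·3^m = 43046721 and 34m^5 = 25818750, so 43046721 ≥ 25818750.
Suppose the result is true for m = j, so 3·3^j ≥ 34j^5.
Then 3·3^(j + 1) = 3·(3·3^j) ≥ 3·(34j^5).
Also, for j ≥ 15 we have 3·(34j^5) ≥ 34(j+1)^5, since 3 ≥ (1 + 1/j)^5 for all j ≥ 15.
Combining, 3·3^(j + 1) ≥ 34(j+1)^5.
Hence, by induction on m, the claim holds for every m ≥ 15.
Hence the smallest such n₀ is 15.

n₀ = 15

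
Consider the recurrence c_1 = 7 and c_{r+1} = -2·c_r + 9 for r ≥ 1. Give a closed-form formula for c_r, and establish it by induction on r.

c_r = (-2)^(r + 1) + 3

Computing the first terms: c_1 = 7, c_2 = -5, c_3 = 19. This suggests c_r = (-2)^(r + 1) + 3.
For the base case r = 1: the formula gives 7 = 7 = c_1.
Inductive step: assume the claim holds for r = k, so c_k = (-2)^(k + 1) + 3.
Then c_{k+1} = -2·c_k + 9 = -2·((-2)^(k + 1) + 3) + 9 = (-2)^(k + 2) + 3 = (-2)^((k+1) + 1) + 3,
which is the claimed formula at r = k+1.
Hence, by induction on r, the claim holds for every r ≥ 1.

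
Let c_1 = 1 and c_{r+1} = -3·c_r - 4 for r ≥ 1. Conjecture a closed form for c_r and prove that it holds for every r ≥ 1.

Computing the first terms: c_1 = 1, c_2 = -7, c_3 = 17. This suggests c_r = 2(-3)^(r - 1) - 1.
When r = 1: the formula gives 1 = 1 = c_1.
Inductive step: suppose the statement holds for some j ≥ 1, so c_j = 2(-3)^(j - 1) - 1.
Then c_{j+1} = -3·c_j - 4 = -3·(2(-3)^(j - 1) - 1) - 4 = 2(-3)^j - 1 = 2(-3)^((j+1) - 1) - 1,
which is the claimed formula at r = j+1.
Hence, by induction on r, the claim holds for every r ≥ 1.

c_r = 2(-3)^(r - 1) - 1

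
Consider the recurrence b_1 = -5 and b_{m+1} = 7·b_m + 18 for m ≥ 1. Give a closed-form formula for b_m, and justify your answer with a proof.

b_m = -2·7^(m - 1) - 3

Computing the first terms: b_1 = -5, b_2 = -17, b_3 = -101. This suggests b_m = -2·7^(m - 1) - 3.
When m = 1: the formula gives -5 = -5 = b_1.
Inductive step: assume the claim holds for m = k, so b_k = -2·7^(k - 1) - 3.
Then b_{k+1} = 7·b_k + 18 = 7·(-2·7^(k - 1) - 3) + 18 = -2·7^k - 3 = -2·7^((k+1) - 1) - 3,
which is the claimed formula at m = k+1.
Hence, by induction on m, the claim holds for every m ≥ 1.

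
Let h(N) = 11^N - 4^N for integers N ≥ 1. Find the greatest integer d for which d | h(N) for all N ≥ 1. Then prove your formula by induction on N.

d = 7

Computing the first values: h(1) = 7 and h(2) = 105; gcd(7, 105) = 7, so d ≤ 7.
We prove 7 | 11^N - 4^N for all N ≥ 1 by induction on N.
For the base case N = 1: h(1) = 7 = 7·(1), so 7 | h(1).
Suppose the result is true for N = m, i.e. 7 | h(m). Then
11^{m+1} − 4^{m+1} = 11·11^m − 4·4^m = 11·(11^m − 4^m) + (7)·4^m. The first term is divisible by 7 by the inductive hypothesis, and the second term (7)·4^m is divisible by 7 since 7 | 7. Hence 7 | h(m+1).
By the principle of mathematical induction, the result holds for all N ≥ 1.
Therefore the largest such d is 7.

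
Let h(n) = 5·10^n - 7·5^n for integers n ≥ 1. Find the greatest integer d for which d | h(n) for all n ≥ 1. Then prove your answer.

d = 5

Computing the first values: h(1) = 15 and h(2) = 325; gcd(15, 325) = 5, so d ≤ 5.
We prove 5 | 5·10^n - 7·5^n for all n ≥ 1 by induction on n.
For the base case n = 1: h(1) = 15 = 5·(3), so 5 | h(1).
Inductive step: suppose the statement holds for some p ≥ 1, i.e. 5 | h(p). Then
h(p+1) − 10·h(p) = (5·10^(p+1) - 7·5^(p+1)) − 10·(5·10^p - 7·5^p) = (-7)·5^p·(5 − 10) = (35)·5^p. Since 5 | h(p) by the inductive hypothesis, 5 | 10·h(p); and 5 | 35 since 35 = 5·7. Therefore 5 | h(p+1).
By induction, the statement is established for all n ≥ 1.
Therefore the largest such d is 5.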